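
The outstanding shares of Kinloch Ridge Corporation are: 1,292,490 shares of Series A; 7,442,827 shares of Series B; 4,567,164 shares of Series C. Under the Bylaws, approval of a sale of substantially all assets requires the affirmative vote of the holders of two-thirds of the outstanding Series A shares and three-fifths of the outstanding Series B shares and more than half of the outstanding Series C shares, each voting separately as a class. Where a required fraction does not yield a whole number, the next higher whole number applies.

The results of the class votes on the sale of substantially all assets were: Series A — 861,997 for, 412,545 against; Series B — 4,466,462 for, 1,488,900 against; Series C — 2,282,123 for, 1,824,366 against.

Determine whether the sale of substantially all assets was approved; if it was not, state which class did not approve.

Series A: 2/3 of 1292490 = 861660; 861,660 required, 861,997 in favor — approved.
Series B: 3/5 of 7442827 = 4465696.20, rounded up to 4465697; 4,465,697 required, 4,466,462 in favor — approved.
Series C: a majority of 4567164 is 2283583; 2,283,583 required, 2,282,123 in favor — not approved.

Not approved — the Series C shares did not give the required vote.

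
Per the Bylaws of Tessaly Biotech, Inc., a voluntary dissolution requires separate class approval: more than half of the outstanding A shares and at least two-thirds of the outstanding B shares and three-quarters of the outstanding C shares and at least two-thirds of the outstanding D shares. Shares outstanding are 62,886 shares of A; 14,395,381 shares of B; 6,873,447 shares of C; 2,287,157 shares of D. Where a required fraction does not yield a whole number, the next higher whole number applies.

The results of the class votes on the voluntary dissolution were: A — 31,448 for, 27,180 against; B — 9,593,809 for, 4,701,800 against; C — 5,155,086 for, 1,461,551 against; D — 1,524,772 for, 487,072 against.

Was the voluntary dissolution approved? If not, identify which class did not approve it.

A: a majority of 62886 is 31444; 31,444 required, 31,448 in favor — approved.
B: 2/3 of 14395381 = 9596920.67, rounded up to 9596921; 9,596,921 required, 9,593,809 in favor — not approved.
C: 3/4 of 6873447 = 5155085.25, rounded up to 5155086; 5,155,086 required, 5,155,086 in favor — approved.
D: 2/3 of 2287157 = 1524771.33, rounded up to 1524772; 1,524,772 required, 1,524,772 in favor — approved.

Not approved — the B shares did not give the required vote.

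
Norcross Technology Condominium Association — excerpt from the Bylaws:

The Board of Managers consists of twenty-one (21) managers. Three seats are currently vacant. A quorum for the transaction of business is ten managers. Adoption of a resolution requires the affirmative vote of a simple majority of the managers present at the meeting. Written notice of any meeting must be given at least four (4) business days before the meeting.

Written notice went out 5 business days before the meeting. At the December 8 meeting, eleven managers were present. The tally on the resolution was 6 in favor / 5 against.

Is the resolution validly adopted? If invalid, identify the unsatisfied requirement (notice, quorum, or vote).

Valid — all requirements satisfied.

Notice: 5 business days given; 4 required (5 ≥ 4). Satisfied.
Quorum: 11 present; quorum is 10. Satisfied.
Vote: the resolution requires a majority of the managers present (11). A majority of 11 is 6, so 6 affirmative votes are needed; 6 voted in favor. Satisfied.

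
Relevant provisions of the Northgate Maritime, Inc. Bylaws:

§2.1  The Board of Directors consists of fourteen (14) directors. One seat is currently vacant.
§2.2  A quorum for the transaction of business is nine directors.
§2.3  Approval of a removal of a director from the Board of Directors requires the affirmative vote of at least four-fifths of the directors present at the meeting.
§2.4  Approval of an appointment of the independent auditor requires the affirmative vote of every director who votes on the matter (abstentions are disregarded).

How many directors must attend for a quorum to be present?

9

The quorum is fixed at 9.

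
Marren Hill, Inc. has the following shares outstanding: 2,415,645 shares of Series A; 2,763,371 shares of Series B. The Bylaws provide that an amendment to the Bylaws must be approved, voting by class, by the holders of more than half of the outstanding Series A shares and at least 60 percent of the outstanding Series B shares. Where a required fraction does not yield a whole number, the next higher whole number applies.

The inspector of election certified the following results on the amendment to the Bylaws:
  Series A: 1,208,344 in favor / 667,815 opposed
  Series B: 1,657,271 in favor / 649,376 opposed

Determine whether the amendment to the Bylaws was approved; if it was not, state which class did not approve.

Not approved — the Series B shares did not give the required vote.

Series A: a majority of 2415645 is 1207823; 1,207,823 required, 1,208,344 in favor — approved.
Series B: 3/5 of 2763371 = 1658022.60, rounded up to 1658023; 1,658,023 required, 1,657,271 in favor — not approved.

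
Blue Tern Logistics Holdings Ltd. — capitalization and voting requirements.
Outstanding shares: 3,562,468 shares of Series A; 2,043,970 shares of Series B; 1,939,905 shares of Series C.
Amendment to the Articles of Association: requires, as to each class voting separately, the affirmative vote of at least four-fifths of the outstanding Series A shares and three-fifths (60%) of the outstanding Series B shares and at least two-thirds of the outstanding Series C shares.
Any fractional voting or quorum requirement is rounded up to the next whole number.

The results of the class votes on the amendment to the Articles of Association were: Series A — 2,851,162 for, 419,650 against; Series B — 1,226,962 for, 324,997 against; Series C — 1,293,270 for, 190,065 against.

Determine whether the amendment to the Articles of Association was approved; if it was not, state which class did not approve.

Approved — every class gave the required vote.

Series A: 4/5 of 3562468 = 2849974.40, rounded up to 2849975; 2,849,975 required, 2,851,162 in favor — approved.
Series B: 3/5 of 2043970 = 1226382; 1,226,382 required, 1,226,962 in favor — approved.
Series C: 2/3 of 1939905 = 1293270; 1,293,270 required, 1,293,270 in favor — approved.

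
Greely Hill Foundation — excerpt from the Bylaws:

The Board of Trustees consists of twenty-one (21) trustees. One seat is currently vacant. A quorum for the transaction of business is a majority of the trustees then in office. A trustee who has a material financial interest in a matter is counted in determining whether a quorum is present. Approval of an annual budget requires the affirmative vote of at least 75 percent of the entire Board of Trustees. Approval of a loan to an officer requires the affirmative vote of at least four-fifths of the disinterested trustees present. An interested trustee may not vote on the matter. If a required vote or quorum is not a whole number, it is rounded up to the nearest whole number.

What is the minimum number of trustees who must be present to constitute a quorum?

A majority of 20 is 11.

11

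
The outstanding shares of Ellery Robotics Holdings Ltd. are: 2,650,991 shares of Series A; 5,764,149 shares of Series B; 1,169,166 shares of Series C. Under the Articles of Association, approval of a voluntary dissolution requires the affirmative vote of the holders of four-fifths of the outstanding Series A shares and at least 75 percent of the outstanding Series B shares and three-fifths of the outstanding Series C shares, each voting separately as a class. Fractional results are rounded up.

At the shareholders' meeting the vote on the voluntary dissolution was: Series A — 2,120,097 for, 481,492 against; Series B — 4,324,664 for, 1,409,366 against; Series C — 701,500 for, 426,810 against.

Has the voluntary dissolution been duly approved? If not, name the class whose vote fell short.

Not approved — the Series A shares did not give the required vote.

Series A: 4/5 of 2650991 = 2120792.80, rounded up to 2120793; 2,120,793 required, 2,120,097 in favor — not approved.
Series B: 3/4 of 5764149 = 4323111.75, rounded up to 4323112; 4,323,112 required, 4,324,664 in favor — approved.
Series C: 3/5 of 1169166 = 701499.60, rounded up to 701500; 701,500 required, 701,500 in favor — approved.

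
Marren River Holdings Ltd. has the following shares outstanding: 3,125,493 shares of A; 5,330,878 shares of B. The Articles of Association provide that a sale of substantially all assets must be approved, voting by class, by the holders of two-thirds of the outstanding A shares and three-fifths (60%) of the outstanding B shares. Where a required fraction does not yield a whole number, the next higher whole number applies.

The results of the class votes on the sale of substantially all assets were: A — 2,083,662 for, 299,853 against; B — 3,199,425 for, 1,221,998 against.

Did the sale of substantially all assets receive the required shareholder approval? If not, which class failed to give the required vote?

Approved — every class gave the required vote.

A: 2/3 of 3125493 = 2083662; 2,083,662 required, 2,083,662 in favor — approved.
B: 3/5 of 5330878 = 3198526.80, rounded up to 3198527; 3,198,527 required, 3,199,425 in favor — approved.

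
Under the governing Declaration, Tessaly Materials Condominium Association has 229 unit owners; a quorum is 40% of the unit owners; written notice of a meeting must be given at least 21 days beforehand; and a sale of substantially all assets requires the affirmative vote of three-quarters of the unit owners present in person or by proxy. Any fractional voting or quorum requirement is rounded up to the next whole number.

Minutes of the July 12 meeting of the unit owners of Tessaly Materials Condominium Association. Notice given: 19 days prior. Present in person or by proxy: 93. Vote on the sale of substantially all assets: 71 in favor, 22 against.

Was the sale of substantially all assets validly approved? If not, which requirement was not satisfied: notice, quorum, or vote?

Invalid — notice requirement not satisfied.

Notice: 19 days given; 21 required. Not satisfied.
Quorum: 40% of 229 = 91.60, rounded up to 92; 93 present. Satisfied.
Vote: requires three-fourths of those present (93); 3/4 of 93 = 69.75, rounded up to 70, so 70 needed; 71 in favor. Satisfied.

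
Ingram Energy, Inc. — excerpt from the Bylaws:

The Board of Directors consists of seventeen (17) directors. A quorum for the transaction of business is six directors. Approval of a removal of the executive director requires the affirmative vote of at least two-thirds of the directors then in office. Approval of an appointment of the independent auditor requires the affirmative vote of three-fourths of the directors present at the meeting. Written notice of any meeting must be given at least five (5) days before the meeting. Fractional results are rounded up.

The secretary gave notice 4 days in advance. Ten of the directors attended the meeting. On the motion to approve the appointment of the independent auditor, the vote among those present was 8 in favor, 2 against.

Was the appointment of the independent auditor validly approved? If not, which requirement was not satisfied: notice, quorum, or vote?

Invalid — notice requirement not satisfied.

Notice: 4 days given; 5 required (4 < 5). Not satisfied.
Quorum: 10 present; quorum is 6. Satisfied.
Vote: the appointment of the independent auditor requires three-fourths of the directors present (10). 3/4 of 10 = 7.50, rounded up to 8, so 8 affirmative votes are needed; 8 voted in favor. Satisfied.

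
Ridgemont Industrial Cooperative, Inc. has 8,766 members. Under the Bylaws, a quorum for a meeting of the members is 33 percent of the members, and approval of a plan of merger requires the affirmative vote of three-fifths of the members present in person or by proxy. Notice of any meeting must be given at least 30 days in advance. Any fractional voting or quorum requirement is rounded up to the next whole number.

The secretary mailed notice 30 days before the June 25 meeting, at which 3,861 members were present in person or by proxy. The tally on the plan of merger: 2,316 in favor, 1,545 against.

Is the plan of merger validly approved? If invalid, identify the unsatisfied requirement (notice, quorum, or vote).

Notice: 30 days given; 30 required. Satisfied.
Quorum: 33% of 8,766 = 2,892.78, rounded up to 2,893; 3,861 present. Satisfied.
Vote: requires three-fifths of those present (3,861); 3/5 of 3861 = 2316.60, rounded up to 2317, so 2,317 needed; 2,316 in favor. Not satisfied.

Invalid — vote requirement not satisfied.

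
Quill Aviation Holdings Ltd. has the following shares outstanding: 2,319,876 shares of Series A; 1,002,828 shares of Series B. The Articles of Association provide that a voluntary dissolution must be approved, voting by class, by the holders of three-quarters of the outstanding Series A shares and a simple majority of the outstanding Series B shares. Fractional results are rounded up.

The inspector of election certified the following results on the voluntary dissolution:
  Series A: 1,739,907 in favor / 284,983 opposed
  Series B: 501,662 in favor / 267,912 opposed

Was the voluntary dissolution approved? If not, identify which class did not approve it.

Series A: 3/4 of 2319876 = 1739907; 1,739,907 required, 1,739,907 in favor — approved.
Series B: a majority of 1002828 is 501415; 501,415 required, 501,662 in favor — approved.

Approved — every class gave the required vote.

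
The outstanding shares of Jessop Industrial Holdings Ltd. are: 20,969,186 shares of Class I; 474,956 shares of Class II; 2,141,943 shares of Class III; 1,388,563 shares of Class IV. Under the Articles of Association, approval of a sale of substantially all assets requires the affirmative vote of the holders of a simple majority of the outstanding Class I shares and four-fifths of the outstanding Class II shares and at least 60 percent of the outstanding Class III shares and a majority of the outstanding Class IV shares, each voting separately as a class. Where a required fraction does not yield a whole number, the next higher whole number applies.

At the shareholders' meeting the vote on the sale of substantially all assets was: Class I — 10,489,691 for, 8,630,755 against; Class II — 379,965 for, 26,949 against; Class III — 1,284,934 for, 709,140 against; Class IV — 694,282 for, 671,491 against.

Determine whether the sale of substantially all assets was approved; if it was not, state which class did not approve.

Class I: a majority of 20969186 is 10484594; 10,484,594 required, 10,489,691 in favor — approved.
Class II: 4/5 of 474956 = 379964.80, rounded up to 379965; 379,965 required, 379,965 in favor — approved.
Class III: 3/5 of 2141943 = 1285165.80, rounded up to 1285166; 1,285,166 required, 1,284,934 in favor — not approved.
Class IV: a majority of 1388563 is 694282; 694,282 required, 694,282 in favor — approved.

Not approved — the Class III shares did not give the required vote.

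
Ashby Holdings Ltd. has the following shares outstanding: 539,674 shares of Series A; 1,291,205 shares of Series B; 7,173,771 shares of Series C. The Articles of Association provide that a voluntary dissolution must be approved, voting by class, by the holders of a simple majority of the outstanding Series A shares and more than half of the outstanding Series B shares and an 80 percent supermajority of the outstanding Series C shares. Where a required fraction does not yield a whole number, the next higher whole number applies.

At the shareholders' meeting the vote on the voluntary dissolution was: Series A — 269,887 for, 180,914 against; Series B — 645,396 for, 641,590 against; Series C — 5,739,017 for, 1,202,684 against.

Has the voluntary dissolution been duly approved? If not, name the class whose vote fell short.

Not approved — the Series B shares did not give the required vote.

Series A: a majority of 539674 is 269838; 269,838 required, 269,887 in favor — approved.
Series B: a majority of 1291205 is 645603; 645,603 required, 645,396 in favor — not approved.
Series C: 4/5 of 7173771 = 5739016.80, rounded up to 5739017; 5,739,017 required, 5,739,017 in favor — approved.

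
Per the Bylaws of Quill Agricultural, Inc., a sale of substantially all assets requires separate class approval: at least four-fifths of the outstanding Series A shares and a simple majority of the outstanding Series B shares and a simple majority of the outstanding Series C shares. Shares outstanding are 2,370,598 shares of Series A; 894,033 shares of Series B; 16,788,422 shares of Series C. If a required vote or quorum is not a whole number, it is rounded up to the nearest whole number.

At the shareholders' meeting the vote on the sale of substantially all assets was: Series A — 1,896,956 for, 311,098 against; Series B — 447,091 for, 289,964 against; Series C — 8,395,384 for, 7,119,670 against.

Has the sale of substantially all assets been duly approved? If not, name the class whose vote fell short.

Series A: 4/5 of 2370598 = 1896478.40, rounded up to 1896479; 1,896,479 required, 1,896,956 in favor — approved.
Series B: a majority of 894033 is 447017; 447,017 required, 447,091 in favor — approved.
Series C: a majority of 16788422 is 8394212; 8,394,212 required, 8,395,384 in favor — approved.

Approved — every class gave the required vote.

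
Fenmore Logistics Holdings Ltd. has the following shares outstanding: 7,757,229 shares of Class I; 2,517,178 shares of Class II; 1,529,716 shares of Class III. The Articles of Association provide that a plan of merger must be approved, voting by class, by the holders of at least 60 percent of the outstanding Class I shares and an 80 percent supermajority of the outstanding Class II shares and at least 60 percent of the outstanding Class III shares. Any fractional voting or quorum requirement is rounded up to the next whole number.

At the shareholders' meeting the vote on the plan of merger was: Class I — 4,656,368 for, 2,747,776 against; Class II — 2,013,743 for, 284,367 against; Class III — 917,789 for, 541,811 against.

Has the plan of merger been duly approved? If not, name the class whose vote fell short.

Not approved — the Class III shares did not give the required vote.

Class I: 3/5 of 7757229 = 4654337.40, rounded up to 4654338; 4,654,338 required, 4,656,368 in favor — approved.
Class II: 4/5 of 2517178 = 2013742.40, rounded up to 2013743; 2,013,743 required, 2,013,743 in favor — approved.
Class III: 3/5 of 1529716 = 917829.60, rounded up to 917830; 917,830 required, 917,789 in favor — not approved.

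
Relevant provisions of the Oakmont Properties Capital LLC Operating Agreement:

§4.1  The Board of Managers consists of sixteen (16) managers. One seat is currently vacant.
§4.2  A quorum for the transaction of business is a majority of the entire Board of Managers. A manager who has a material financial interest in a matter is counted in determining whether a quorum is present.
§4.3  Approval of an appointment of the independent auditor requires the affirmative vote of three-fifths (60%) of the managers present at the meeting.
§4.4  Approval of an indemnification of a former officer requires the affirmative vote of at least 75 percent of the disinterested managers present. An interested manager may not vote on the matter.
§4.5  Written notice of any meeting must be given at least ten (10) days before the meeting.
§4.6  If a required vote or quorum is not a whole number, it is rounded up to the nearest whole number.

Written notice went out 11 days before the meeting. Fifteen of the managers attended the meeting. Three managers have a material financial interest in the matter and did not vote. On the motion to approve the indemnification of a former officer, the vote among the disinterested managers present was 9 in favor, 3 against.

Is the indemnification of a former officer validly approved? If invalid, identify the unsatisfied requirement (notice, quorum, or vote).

Valid — all requirements satisfied.

Notice: 11 days given; 10 required (11 ≥ 10). Satisfied.
Quorum: 15 present (interested managers count toward quorum); quorum is 9. Satisfied.
Vote: the indemnification of a former officer requires three-fourths of the disinterested managers present (15 − 3 = 12). 3/4 of 12 = 9, so 9 affirmative votes are needed; 9 voted in favor. Satisfied.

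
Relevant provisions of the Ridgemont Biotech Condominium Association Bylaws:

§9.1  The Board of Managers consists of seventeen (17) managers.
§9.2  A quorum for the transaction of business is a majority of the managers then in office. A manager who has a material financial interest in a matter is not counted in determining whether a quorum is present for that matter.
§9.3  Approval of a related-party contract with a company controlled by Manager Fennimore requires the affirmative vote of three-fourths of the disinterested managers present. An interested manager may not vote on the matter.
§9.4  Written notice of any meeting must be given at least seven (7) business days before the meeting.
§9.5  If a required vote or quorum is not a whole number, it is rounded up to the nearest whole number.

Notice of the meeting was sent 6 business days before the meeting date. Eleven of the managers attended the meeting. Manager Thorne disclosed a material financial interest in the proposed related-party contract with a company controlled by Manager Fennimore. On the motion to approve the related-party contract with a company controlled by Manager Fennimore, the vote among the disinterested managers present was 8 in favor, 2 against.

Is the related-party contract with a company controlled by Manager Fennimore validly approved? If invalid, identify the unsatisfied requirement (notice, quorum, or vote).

Notice: 6 business days given; 7 required (6 < 7). Not satisfied.
Quorum: 11 present, but the 1 interested manager does not count, leaving 10. Quorum is 9. Satisfied.
Vote: the related-party contract with a company controlled by Manager Fennimore requires three-fourths of the disinterested managers present (11 − 1 = 10). 3/4 of 10 = 7.50, rounded up to 8, so 8 affirmative votes are needed; 8 voted in favor. Satisfied.

Invalid — notice requirement not satisfied.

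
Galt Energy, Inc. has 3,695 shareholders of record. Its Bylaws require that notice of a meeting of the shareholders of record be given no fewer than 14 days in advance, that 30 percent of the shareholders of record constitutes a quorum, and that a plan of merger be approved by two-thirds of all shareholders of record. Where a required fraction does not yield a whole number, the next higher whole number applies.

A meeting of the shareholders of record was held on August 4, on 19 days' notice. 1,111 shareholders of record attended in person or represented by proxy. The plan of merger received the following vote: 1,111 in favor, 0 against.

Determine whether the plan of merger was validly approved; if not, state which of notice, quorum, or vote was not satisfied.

Invalid — vote requirement not satisfied.

Notice: 19 days given; 14 required. Satisfied.
Quorum: 30% of 3,695 = 1,108.50, rounded up to 1,109; 1,111 present. Satisfied.
Vote: requires two-thirds of all shareholders of record (3,695); 2/3 of 3695 = 2463.33, rounded up to 2464, so 2,464 needed; 1,111 in favor. Not satisfied.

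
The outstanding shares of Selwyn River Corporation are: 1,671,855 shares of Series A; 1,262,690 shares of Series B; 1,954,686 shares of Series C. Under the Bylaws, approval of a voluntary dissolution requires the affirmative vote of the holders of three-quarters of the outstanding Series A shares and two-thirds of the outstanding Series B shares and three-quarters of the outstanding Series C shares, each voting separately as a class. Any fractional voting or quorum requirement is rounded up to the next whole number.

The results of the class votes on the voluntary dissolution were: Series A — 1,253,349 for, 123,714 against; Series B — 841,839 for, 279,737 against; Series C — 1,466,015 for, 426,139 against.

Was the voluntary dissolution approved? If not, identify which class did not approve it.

Series A: 3/4 of 1671855 = 1253891.25, rounded up to 1253892; 1,253,892 required, 1,253,349 in favor — not approved.
Series B: 2/3 of 1262690 = 841793.33, rounded up to 841794; 841,794 required, 841,839 in favor — approved.
Series C: 3/4 of 1954686 = 1466014.50, rounded up to 1466015; 1,466,015 required, 1,466,015 in favor — approved.

Not approved — the Series A shares did not give the required vote.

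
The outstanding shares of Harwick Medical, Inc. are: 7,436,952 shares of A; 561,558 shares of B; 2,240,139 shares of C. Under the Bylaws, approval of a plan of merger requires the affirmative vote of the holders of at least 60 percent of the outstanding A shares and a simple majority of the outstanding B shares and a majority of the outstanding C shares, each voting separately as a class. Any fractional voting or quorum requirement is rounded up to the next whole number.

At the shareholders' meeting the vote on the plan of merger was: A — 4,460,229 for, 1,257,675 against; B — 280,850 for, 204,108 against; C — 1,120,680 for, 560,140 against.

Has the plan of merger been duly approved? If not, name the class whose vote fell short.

A: 3/5 of 7436952 = 4462171.20, rounded up to 4462172; 4,462,172 required, 4,460,229 in favor — not approved.
B: a majority of 561558 is 280780; 280,780 required, 280,850 in favor — approved.
C: a majority of 2240139 is 1120070; 1,120,070 required, 1,120,680 in favor — approved.

Not approved — the A shares did not give the required vote.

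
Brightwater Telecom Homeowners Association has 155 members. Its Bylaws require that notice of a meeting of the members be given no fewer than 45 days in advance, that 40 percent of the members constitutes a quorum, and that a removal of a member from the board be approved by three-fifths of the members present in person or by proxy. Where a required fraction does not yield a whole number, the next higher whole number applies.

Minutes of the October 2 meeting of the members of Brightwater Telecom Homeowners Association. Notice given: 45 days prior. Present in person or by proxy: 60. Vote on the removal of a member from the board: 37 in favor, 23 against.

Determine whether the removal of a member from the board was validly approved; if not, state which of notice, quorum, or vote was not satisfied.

Invalid — quorum requirement not satisfied.

Notice: 45 days given; 45 required. Satisfied.
Quorum: 40% of 155 = 62; 60 present. Not satisfied.
Vote: requires three-fifths of those present (60); 3/5 of 60 = 36, so 36 needed; 37 in favor. Satisfied.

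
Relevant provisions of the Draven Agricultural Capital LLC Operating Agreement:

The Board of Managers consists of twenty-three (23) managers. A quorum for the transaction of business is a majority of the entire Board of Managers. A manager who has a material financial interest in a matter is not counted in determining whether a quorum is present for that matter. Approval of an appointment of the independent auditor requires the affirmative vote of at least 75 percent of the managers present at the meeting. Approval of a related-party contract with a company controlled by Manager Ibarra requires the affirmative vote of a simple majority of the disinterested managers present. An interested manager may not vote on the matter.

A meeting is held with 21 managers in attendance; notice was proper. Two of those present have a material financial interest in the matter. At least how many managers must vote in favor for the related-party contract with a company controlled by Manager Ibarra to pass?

The related-party contract with a company controlled by Manager Ibarra requires a majority of the disinterested managers present (21 − 2 = 19).
A majority of 19 is 10.

10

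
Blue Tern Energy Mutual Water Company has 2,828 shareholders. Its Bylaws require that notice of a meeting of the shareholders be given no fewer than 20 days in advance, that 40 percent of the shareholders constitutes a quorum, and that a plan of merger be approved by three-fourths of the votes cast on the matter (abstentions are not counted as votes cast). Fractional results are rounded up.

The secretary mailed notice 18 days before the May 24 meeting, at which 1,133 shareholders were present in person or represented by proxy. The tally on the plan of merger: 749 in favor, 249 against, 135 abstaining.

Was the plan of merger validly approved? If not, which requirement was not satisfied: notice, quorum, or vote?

Notice: 18 days given; 20 required. Not satisfied.
Quorum: 40% of 2,828 = 1,131.20, rounded up to 1,132; 1,133 present. Satisfied.
Vote: requires three-fourths of the votes cast (1,133 − 135 abstaining = 998); 3/4 of 998 = 748.50, rounded up to 749, so 749 needed; 749 in favor. Satisfied.

Invalid — notice requirement not satisfied.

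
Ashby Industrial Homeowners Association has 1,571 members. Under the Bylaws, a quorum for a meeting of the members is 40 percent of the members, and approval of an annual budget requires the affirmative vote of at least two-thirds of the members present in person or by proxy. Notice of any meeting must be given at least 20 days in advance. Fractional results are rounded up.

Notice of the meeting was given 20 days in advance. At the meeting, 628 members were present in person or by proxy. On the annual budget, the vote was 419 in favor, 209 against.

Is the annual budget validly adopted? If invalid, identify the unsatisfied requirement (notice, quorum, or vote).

Invalid — quorum requirement not satisfied.

Notice: 20 days given; 20 required. Satisfied.
Quorum: 40% of 1,571 = 628.40, rounded up to 629; 628 present. Not satisfied.
Vote: requires two-thirds of those present (628); 2/3 of 628 = 418.67, rounded up to 419, so 419 needed; 419 in favor. Satisfied.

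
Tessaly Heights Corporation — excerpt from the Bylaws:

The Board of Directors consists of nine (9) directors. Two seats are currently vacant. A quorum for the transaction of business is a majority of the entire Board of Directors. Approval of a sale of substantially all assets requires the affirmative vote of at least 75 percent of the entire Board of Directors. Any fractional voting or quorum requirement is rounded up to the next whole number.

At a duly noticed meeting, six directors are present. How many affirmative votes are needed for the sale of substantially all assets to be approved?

The sale of substantially all assets requires three-fourths of the entire Board of Directors (9).
3/4 of 9 = 6.75, rounded up to 7.
(Only 6 can vote, so the sale of substantially all assets cannot pass at this meeting, but the required vote is still 7.)

7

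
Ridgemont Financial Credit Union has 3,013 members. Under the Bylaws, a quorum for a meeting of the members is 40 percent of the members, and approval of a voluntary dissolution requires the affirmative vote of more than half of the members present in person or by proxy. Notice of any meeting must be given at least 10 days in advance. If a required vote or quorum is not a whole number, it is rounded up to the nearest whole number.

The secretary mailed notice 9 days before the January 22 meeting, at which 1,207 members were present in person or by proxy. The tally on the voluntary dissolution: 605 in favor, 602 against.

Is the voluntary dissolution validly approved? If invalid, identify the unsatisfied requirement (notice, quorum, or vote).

Notice: 9 days given; 10 required. Not satisfied.
Quorum: 40% of 3,013 = 1,205.20, rounded up to 1,206; 1,207 present. Satisfied.
Vote: requires a majority of those present (1,207); a majority of 1207 is 604, so 604 needed; 605 in favor. Satisfied.

Invalid — notice requirement not satisfied.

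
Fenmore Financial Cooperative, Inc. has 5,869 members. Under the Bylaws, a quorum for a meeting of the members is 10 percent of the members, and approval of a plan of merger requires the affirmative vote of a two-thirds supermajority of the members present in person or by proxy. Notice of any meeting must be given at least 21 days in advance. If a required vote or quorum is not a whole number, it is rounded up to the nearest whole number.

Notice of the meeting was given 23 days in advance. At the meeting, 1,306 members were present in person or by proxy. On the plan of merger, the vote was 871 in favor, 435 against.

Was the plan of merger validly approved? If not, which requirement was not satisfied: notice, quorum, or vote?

Notice: 23 days given; 21 required. Satisfied.
Quorum: 10% of 5,869 = 586.90, rounded up to 587; 1,306 present. Satisfied.
Vote: requires two-thirds of those present (1,306); 2/3 of 1306 = 870.67, rounded up to 871, so 871 needed; 871 in favor. Satisfied.

Valid — all requirements satisfied.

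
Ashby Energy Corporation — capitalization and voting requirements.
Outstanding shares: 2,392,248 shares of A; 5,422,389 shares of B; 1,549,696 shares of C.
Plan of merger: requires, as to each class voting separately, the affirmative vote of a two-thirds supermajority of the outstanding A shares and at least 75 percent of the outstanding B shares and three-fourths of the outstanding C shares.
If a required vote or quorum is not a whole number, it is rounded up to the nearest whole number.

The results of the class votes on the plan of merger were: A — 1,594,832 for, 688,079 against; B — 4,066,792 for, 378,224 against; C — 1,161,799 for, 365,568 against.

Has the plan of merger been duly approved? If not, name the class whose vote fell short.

A: 2/3 of 2392248 = 1594832; 1,594,832 required, 1,594,832 in favor — approved.
B: 3/4 of 5422389 = 4066791.75, rounded up to 4066792; 4,066,792 required, 4,066,792 in favor — approved.
C: 3/4 of 1549696 = 1162272; 1,162,272 required, 1,161,799 in favor — not approved.

Not approved — the C shares did not give the required vote.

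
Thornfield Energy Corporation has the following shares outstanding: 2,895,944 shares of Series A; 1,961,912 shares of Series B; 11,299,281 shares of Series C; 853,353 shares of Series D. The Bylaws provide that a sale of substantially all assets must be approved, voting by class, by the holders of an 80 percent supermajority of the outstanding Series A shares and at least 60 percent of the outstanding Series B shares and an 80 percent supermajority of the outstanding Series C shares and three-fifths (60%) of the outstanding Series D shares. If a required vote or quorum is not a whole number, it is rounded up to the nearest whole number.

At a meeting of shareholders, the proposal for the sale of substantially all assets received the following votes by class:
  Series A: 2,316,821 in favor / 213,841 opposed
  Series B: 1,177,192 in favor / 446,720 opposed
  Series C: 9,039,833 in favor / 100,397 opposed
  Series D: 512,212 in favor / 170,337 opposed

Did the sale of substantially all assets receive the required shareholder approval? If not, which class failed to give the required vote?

Series A: 4/5 of 2895944 = 2316755.20, rounded up to 2316756; 2,316,756 required, 2,316,821 in favor — approved.
Series B: 3/5 of 1961912 = 1177147.20, rounded up to 1177148; 1,177,148 required, 1,177,192 in favor — approved.
Series C: 4/5 of 11299281 = 9039424.80, rounded up to 9039425; 9,039,425 required, 9,039,833 in favor — approved.
Series D: 3/5 of 853353 = 512011.80, rounded up to 512012; 512,012 required, 512,212 in favor — approved.

Approved — every class gave the required vote.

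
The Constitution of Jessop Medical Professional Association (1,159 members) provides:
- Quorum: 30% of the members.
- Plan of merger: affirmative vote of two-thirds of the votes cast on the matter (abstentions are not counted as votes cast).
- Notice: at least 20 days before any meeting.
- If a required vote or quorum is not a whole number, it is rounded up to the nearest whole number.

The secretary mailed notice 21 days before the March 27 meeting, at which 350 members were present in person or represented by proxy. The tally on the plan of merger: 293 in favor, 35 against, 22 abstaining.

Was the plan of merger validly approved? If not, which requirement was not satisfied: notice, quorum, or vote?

Notice: 21 days given; 20 required. Satisfied.
Quorum: 30% of 1,159 = 347.70, rounded up to 348; 350 present. Satisfied.
Vote: requires two-thirds of the votes cast (350 − 22 abstaining = 328); 2/3 of 328 = 218.67, rounded up to 219, so 219 needed; 293 in favor. Satisfied.

Valid — all requirements satisfied.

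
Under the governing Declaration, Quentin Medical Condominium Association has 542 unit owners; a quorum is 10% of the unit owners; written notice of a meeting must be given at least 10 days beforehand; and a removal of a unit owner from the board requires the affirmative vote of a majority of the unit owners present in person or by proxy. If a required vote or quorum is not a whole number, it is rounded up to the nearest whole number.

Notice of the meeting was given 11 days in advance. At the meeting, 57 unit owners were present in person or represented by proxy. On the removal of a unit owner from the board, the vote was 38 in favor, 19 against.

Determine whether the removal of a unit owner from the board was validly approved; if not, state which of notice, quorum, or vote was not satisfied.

Valid — all requirements satisfied.

Notice: 11 days given; 10 required. Satisfied.
Quorum: 10% of 542 = 54.20, rounded up to 55; 57 present. Satisfied.
Vote: requires a majority of those present (57); a majority of 57 is 29, so 29 needed; 38 in favor. Satisfied.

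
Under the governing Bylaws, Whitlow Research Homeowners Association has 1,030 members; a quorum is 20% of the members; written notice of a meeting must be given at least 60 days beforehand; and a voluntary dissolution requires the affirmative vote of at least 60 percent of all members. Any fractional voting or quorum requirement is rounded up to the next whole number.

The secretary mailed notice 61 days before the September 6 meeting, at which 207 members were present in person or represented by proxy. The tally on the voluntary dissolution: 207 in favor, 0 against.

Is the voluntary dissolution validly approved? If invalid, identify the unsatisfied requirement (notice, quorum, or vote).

Notice: 61 days given; 60 required. Satisfied.
Quorum: 20% of 1,030 = 206; 207 present. Satisfied.
Vote: requires three-fifths of all members (1,030); 3/5 of 1030 = 618, so 618 needed; 207 in favor. Not satisfied.

Invalid — vote requirement not satisfied.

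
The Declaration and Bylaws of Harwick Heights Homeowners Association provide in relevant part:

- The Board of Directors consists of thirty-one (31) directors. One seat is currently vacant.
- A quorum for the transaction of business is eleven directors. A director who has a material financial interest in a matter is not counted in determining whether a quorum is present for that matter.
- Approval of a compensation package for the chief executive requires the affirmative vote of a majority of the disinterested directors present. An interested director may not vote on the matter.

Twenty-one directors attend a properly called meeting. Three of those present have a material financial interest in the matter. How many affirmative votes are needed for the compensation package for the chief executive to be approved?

The compensation package for the chief executive requires a majority of the disinterested directors present (21 − 3 = 18).
A majority of 18 is 10.

10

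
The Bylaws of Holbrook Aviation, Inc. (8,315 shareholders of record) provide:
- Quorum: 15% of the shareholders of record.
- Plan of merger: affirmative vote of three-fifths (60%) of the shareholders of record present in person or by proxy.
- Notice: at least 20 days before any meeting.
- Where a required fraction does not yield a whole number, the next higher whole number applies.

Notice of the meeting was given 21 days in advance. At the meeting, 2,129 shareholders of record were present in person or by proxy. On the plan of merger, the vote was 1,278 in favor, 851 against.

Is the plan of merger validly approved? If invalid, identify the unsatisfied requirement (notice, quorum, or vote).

Notice: 21 days given; 20 required. Satisfied.
Quorum: 15% of 8,315 = 1,247.25, rounded up to 1,248; 2,129 present. Satisfied.
Vote: requires three-fifths of those present (2,129); 3/5 of 2129 = 1277.40, rounded up to 1278, so 1,278 needed; 1,278 in favor. Satisfied.

Valid — all requirements satisfied.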